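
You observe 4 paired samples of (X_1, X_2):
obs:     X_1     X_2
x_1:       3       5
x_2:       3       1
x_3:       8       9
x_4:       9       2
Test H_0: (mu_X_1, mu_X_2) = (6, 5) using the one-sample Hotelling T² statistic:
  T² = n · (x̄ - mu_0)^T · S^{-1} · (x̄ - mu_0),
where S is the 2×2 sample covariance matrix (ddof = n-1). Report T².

Step 1 — sample mean vector:
  mean(X_1) = (3 + 3 + 8 + 9) / 4 = 23/4 = 5.75
  mean(X_2) = (5 + 1 + 9 + 2) / 4 = 17/4 = 4.25
  x̄ = (5.75, 4.25),  deviation x̄ - mu_0 = (5.75, 4.25) - (6, 5) = (-0.25, -0.75).

Step 2 — sample covariance matrix, S[i,j] = (1/(n-1)) · Σ_k (x_{k,i} - mean_i) · (x_{k,j} - mean_j), divisor n-1 = 3:
  S[X_1,X_1] = ((-2.75)·(-2.75) + (-2.75)·(-2.75) + (2.25)·(2.25) + (3.25)·(3.25)) / 3 = 30.75/3 = 10.25
  S[X_1,X_2] = ((-2.75)·(0.75) + (-2.75)·(-3.25) + (2.25)·(4.75) + (3.25)·(-2.25)) / 3 = 10.25/3 = 3.4167
  S[X_2,X_2] = ((0.75)·(0.75) + (-3.25)·(-3.25) + (4.75)·(4.75) + (-2.25)·(-2.25)) / 3 = 38.75/3 = 12.9167
  S = [[10.25, 3.4167],
 [3.4167, 12.9167]].

Step 3 — invert S. det(S) = 10.25·12.9167 - (3.4167)² = 120.7222.
  S^{-1} = (1/det) · [[d, -b], [-b, a]] = [[0.107, -0.0283],
 [-0.0283, 0.0849]].

Step 4 — quadratic form (x̄ - mu_0)^T · S^{-1} · (x̄ - mu_0):
  S^{-1} · (x̄ - mu_0) = (-0.0055, -0.0566),
  (x̄ - mu_0)^T · [...] = (-0.25)·(-0.0055) + (-0.75)·(-0.0566) = 0.0438.

Step 5 — scale by n: T² = 4 · 0.0438 = 0.1753.

T² ≈ 0.1753


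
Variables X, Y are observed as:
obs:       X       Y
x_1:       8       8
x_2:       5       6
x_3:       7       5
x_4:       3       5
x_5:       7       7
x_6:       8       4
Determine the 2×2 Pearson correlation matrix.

Step 1 — column means:
  mean(X) = (8 + 5 + 7 + 3 + 7 + 8) / 6 = 38/6 = 6.3333
  mean(Y) = (8 + 6 + 5 + 5 + 7 + 4) / 6 = 35/6 = 5.8333

Step 2 — sample variances and covariances s[i,j] = (1/(n-1)) · Σ_k (x_{k,i} - mean_i) · (x_{k,j} - mean_j), with n-1 = 5:
  s[X,X] = ((1.6667)·(1.6667) + (-1.3333)·(-1.3333) + (0.6667)·(0.6667) + (-3.3333)·(-3.3333) + (0.6667)·(0.6667) + (1.6667)·(1.6667)) / 5 = 19.3333/5 = 3.8667
  s[X,Y] = ((1.6667)·(2.1667) + (-1.3333)·(0.1667) + (0.6667)·(-0.8333) + (-3.3333)·(-0.8333) + (0.6667)·(1.1667) + (1.6667)·(-1.8333)) / 5 = 3.3333/5 = 0.6667
  s[Y,Y] = ((2.1667)·(2.1667) + (0.1667)·(0.1667) + (-0.8333)·(-0.8333) + (-0.8333)·(-0.8333) + (1.1667)·(1.1667) + (-1.8333)·(-1.8333)) / 5 = 10.8333/5 = 2.1667
  Sample standard deviations s_i = √(s[i,i]):
  s(X) = √(3.8667) = 1.9664
  s(Y) = √(2.1667) = 1.472

Step 3 — r_{ij} = s_{ij} / (s_i · s_j):
  r[X,X] = 1 (diagonal).
  r[X,Y] = 0.6667 / (1.9664 · 1.472) = 0.6667 / 2.8944 = 0.2303
  r[Y,Y] = 1 (diagonal).

R is symmetric with unit diagonal. Assembling:

R = [[1, 0.2303],
 [0.2303, 1]]


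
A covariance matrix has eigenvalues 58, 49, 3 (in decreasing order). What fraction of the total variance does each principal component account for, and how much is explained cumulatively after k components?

Step 1 — total variance = trace(Sigma) = Σ λ_i = 58 + 49 + 3 = 110.

Step 2 — fraction explained by component i = λ_i / Σ λ:
  PC1: 58/110 = 0.5273
  PC2: 49/110 = 0.4455
  PC3: 3/110 = 0.0273

Step 3 — cumulative fraction after k components = (λ_1 + ... + λ_k) / Σ λ:
  k = 1: 58/110 = 0.5273
  k = 2: (58 + 49)/110 = 107/110 = 0.9727
  k = 3: (58 + 49 + 3)/110 = 110/110 = 1

Summary (fraction, with percent):

explained: PC1 0.5273 (52.73%), PC2 0.4455 (44.55%), PC3 0.0273 (2.73%);  cumulative: 0.5273, 0.9727, 1


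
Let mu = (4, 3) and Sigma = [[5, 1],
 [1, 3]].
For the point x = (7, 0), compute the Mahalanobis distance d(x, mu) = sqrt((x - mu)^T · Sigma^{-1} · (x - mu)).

Step 1 — centre the observation: (x - mu) = (3, -3).

Step 2 — invert Sigma. det(Sigma) = 5·3 - (1)² = 14.
  Sigma^{-1} = (1/det) · [[d, -b], [-b, a]] = [[0.2143, -0.0714],
 [-0.0714, 0.3571]].

Step 3 — form the quadratic (x - mu)^T · Sigma^{-1} · (x - mu):
  Sigma^{-1} · (x - mu) = (0.8571, -1.2857).
  (x - mu)^T · [Sigma^{-1} · (x - mu)] = (3)·(0.8571) + (-3)·(-1.2857) = 6.4286.

Step 4 — take square root: d = √(6.4286) ≈ 2.5355.

d(x, mu) = √(6.4286) ≈ 2.5355


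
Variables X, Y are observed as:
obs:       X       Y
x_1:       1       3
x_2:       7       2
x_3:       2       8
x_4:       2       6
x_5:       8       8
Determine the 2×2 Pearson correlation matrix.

Step 1 — column means:
  mean(X) = (1 + 7 + 2 + 2 + 8) / 5 = 20/5 = 4
  mean(Y) = (3 + 2 + 8 + 6 + 8) / 5 = 27/5 = 5.4

Step 2 — sample variances and covariances s[i,j] = (1/(n-1)) · Σ_k (x_{k,i} - mean_i) · (x_{k,j} - mean_j), with n-1 = 4:
  s[X,X] = ((-3)·(-3) + (3)·(3) + (-2)·(-2) + (-2)·(-2) + (4)·(4)) / 4 = 42/4 = 10.5
  s[X,Y] = ((-3)·(-2.4) + (3)·(-3.4) + (-2)·(2.6) + (-2)·(0.6) + (4)·(2.6)) / 4 = 1/4 = 0.25
  s[Y,Y] = ((-2.4)·(-2.4) + (-3.4)·(-3.4) + (2.6)·(2.6) + (0.6)·(0.6) + (2.6)·(2.6)) / 4 = 31.2/4 = 7.8
  Sample standard deviations s_i = √(s[i,i]):
  s(X) = √(10.5) = 3.2404
  s(Y) = √(7.8) = 2.7928

Step 3 — r_{ij} = s_{ij} / (s_i · s_j):
  r[X,X] = 1 (diagonal).
  r[X,Y] = 0.25 / (3.2404 · 2.7928) = 0.25 / 9.0499 = 0.0276
  r[Y,Y] = 1 (diagonal).

R is symmetric with unit diagonal. Assembling:

R = [[1, 0.0276],
 [0.0276, 1]]


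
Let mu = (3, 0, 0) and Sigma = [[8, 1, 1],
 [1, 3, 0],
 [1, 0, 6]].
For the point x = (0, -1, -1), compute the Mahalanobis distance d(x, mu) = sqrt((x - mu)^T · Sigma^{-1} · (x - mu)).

Step 1 — centre the observation: (x - mu) = (-3, -1, -1).

Step 2 — invert Sigma (cofactor / det for 3×3, or solve directly):
  Sigma^{-1} = [[0.1333, -0.0444, -0.0222],
 [-0.0444, 0.3481, 0.0074],
 [-0.0222, 0.0074, 0.1704]].

Step 3 — form the quadratic (x - mu)^T · Sigma^{-1} · (x - mu):
  Sigma^{-1} · (x - mu) = (-0.3333, -0.2222, -0.1111).
  (x - mu)^T · [Sigma^{-1} · (x - mu)] = (-3)·(-0.3333) + (-1)·(-0.2222) + (-1)·(-0.1111) = 1.3333.

Step 4 — take square root: d = √(1.3333) ≈ 1.1547.

d(x, mu) = √(1.3333) ≈ 1.1547


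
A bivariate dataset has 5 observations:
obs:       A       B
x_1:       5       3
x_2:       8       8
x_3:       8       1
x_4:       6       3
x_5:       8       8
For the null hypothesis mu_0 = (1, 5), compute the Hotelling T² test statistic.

Step 1 — sample mean vector:
  mean(A) = (5 + 8 + 8 + 6 + 8) / 5 = 35/5 = 7
  mean(B) = (3 + 8 + 1 + 3 + 8) / 5 = 23/5 = 4.6
  x̄ = (7, 4.6),  deviation x̄ - mu_0 = (7, 4.6) - (1, 5) = (6, -0.4).

Step 2 — sample covariance matrix, S[i,j] = (1/(n-1)) · Σ_k (x_{k,i} - mean_i) · (x_{k,j} - mean_j), divisor n-1 = 4:
  S[A,A] = ((-2)·(-2) + (1)·(1) + (1)·(1) + (-1)·(-1) + (1)·(1)) / 4 = 8/4 = 2
  S[A,B] = ((-2)·(-1.6) + (1)·(3.4) + (1)·(-3.6) + (-1)·(-1.6) + (1)·(3.4)) / 4 = 8/4 = 2
  S[B,B] = ((-1.6)·(-1.6) + (3.4)·(3.4) + (-3.6)·(-3.6) + (-1.6)·(-1.6) + (3.4)·(3.4)) / 4 = 41.2/4 = 10.3
  S = [[2, 2],
 [2, 10.3]].

Step 3 — invert S. det(S) = 2·10.3 - (2)² = 16.6.
  S^{-1} = (1/det) · [[d, -b], [-b, a]] = [[0.6205, -0.1205],
 [-0.1205, 0.1205]].

Step 4 — quadratic form (x̄ - mu_0)^T · S^{-1} · (x̄ - mu_0):
  S^{-1} · (x̄ - mu_0) = (3.7711, -0.7711),
  (x̄ - mu_0)^T · [...] = (6)·(3.7711) + (-0.4)·(-0.7711) = 22.9349.

Step 5 — scale by n: T² = 5 · 22.9349 = 114.6747.

T² ≈ 114.6747


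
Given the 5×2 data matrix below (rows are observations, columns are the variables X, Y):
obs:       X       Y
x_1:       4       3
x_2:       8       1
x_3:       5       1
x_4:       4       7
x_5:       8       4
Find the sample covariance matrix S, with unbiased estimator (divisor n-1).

Step 1 — column means:
  mean(X) = (4 + 8 + 5 + 4 + 8) / 5 = 29/5 = 5.8
  mean(Y) = (3 + 1 + 1 + 7 + 4) / 5 = 16/5 = 3.2

Step 2 — sample covariance S[i,j] = (1/(n-1)) · Σ_k (x_{k,i} - mean_i) · (x_{k,j} - mean_j), with n-1 = 4.
  S[X,X] = ((-1.8)·(-1.8) + (2.2)·(2.2) + (-0.8)·(-0.8) + (-1.8)·(-1.8) + (2.2)·(2.2)) / 4 = 16.8/4 = 4.2
  S[X,Y] = ((-1.8)·(-0.2) + (2.2)·(-2.2) + (-0.8)·(-2.2) + (-1.8)·(3.8) + (2.2)·(0.8)) / 4 = -7.8/4 = -1.95
  S[Y,Y] = ((-0.2)·(-0.2) + (-2.2)·(-2.2) + (-2.2)·(-2.2) + (3.8)·(3.8) + (0.8)·(0.8)) / 4 = 24.8/4 = 6.2

S is symmetric (S[j,i] = S[i,j]). Assembling:

S = [[4.2, -1.95],
 [-1.95, 6.2]]


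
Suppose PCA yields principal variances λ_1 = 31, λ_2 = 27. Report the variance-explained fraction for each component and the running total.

Step 1 — total variance = trace(Sigma) = Σ λ_i = 31 + 27 = 58.

Step 2 — fraction explained by component i = λ_i / Σ λ:
  PC1: 31/58 = 0.5345
  PC2: 27/58 = 0.4655

Step 3 — cumulative fraction after k components = (λ_1 + ... + λ_k) / Σ λ:
  k = 1: 31/58 = 0.5345
  k = 2: (31 + 27)/58 = 58/58 = 1

Summary (fraction, with percent):

explained: PC1 0.5345 (53.45%), PC2 0.4655 (46.55%);  cumulative: 0.5345, 1


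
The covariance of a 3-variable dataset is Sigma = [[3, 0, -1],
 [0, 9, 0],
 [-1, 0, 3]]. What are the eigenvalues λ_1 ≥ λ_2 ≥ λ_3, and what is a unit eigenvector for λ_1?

Step 1 — characteristic polynomial p(λ) = det(λI - Sigma) = λ³ - tr·λ² + c_1·λ - det, where tr = trace, c_1 = sum of the principal 2×2 minors, det = det(Sigma):
  tr = 3 + 9 + 3 = 15,
  c_1 = (3·9 - (0)²) + (3·3 - (-1)²) + (9·3 - (0)²) = 27 + 8 + 27 = 62,
  det = 3·(9·3 - (0)²) - (0)·((0)·3 - (0)·(-1)) + (-1)·((0)·(0) - 9·(-1)) = 3·(27) - (0)·(0) + (-1)·(9) = 72.
  So p(λ) = λ³ - 15λ² + 62λ - 72.
Step 2 — look for an integer root (rational root theorem: any rational root is an integer divisor of 72). Testing λ = 2:
  p(2) = 8 - 60 + 124 - 72 = 0  ✓
  Dividing out (λ - 2): p(λ) = (λ - 2)(λ² - 13λ + 36).
Step 3 — remaining eigenvalues from the quadratic λ² - 13λ + 36 = 0:
  Δ = 13² - 4·36 = 169 - 144 = 25,  λ = (13 ± √25)/2 = (13 ± 5)/2 = 9 or 4.
  Sorted: λ_1 = 9,  λ_2 = 4,  λ_3 = 2  (check: sum = 15 = tr ✓).

Step 4 — unit eigenvector for λ_1 = 9: v spans the null space of (Sigma - λ_1 I), whose rows are
  r_1 = (-6, 0, -1),  r_2 = (0, 0, 0),  r_3 = (-1, 0, -6).
  v is orthogonal to every row, so take v ∝ r_1 × r_3 = ((0)·(-6) - (-1)·(0), (-1)·(-1) - (-6)·(-6), (-6)·(0) - (0)·(-1)) = (0, -35, 0).
  Rescale (divide by 35; multiply by -1 so the first nonzero entry is positive): u = (0, 1, 0).
  ||u|| = √((0)² + (1)² + (0)²) = √(1) = 1,  v_1 = u/||u|| ≈ (0, 1, 0) (||v_1|| = 1).

λ_1 = 9,  λ_2 = 4,  λ_3 = 2;  v_1 ≈ (0, 1, 0)


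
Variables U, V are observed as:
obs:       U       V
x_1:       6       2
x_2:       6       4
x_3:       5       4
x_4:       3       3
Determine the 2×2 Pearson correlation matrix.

Step 1 — column means:
  mean(U) = (6 + 6 + 5 + 3) / 4 = 20/4 = 5
  mean(V) = (2 + 4 + 4 + 3) / 4 = 13/4 = 3.25

Step 2 — sample variances and covariances s[i,j] = (1/(n-1)) · Σ_k (x_{k,i} - mean_i) · (x_{k,j} - mean_j), with n-1 = 3:
  s[U,U] = ((1)·(1) + (1)·(1) + (0)·(0) + (-2)·(-2)) / 3 = 6/3 = 2
  s[U,V] = ((1)·(-1.25) + (1)·(0.75) + (0)·(0.75) + (-2)·(-0.25)) / 3 = 0/3 = 0
  s[V,V] = ((-1.25)·(-1.25) + (0.75)·(0.75) + (0.75)·(0.75) + (-0.25)·(-0.25)) / 3 = 2.75/3 = 0.9167
  Sample standard deviations s_i = √(s[i,i]):
  s(U) = √(2) = 1.4142
  s(V) = √(0.9167) = 0.9574

Step 3 — r_{ij} = s_{ij} / (s_i · s_j):
  r[U,U] = 1 (diagonal).
  r[U,V] = 0 / (1.4142 · 0.9574) = 0 / 1.354 = 0
  r[V,V] = 1 (diagonal).

R is symmetric with unit diagonal. Assembling:

R = [[1, 0],
 [0, 1]]


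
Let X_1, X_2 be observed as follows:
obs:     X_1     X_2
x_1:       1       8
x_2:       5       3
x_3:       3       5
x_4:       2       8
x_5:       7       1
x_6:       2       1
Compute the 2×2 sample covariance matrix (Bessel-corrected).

Step 1 — column means:
  mean(X_1) = (1 + 5 + 3 + 2 + 7 + 2) / 6 = 20/6 = 3.3333
  mean(X_2) = (8 + 3 + 5 + 8 + 1 + 1) / 6 = 26/6 = 4.3333

Step 2 — sample covariance S[i,j] = (1/(n-1)) · Σ_k (x_{k,i} - mean_i) · (x_{k,j} - mean_j), with n-1 = 5.
  S[X_1,X_1] = ((-2.3333)·(-2.3333) + (1.6667)·(1.6667) + (-0.3333)·(-0.3333) + (-1.3333)·(-1.3333) + (3.6667)·(3.6667) + (-1.3333)·(-1.3333)) / 5 = 25.3333/5 = 5.0667
  S[X_1,X_2] = ((-2.3333)·(3.6667) + (1.6667)·(-1.3333) + (-0.3333)·(0.6667) + (-1.3333)·(3.6667) + (3.6667)·(-3.3333) + (-1.3333)·(-3.3333)) / 5 = -23.6667/5 = -4.7333
  S[X_2,X_2] = ((3.6667)·(3.6667) + (-1.3333)·(-1.3333) + (0.6667)·(0.6667) + (3.6667)·(3.6667) + (-3.3333)·(-3.3333) + (-3.3333)·(-3.3333)) / 5 = 51.3333/5 = 10.2667

S is symmetric (S[j,i] = S[i,j]). Assembling:

S = [[5.0667, -4.7333],
 [-4.7333, 10.2667]]


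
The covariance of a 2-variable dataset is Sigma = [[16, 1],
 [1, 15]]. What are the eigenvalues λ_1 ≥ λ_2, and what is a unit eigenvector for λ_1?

Step 1 — characteristic polynomial of 2×2 Sigma:
  det(Sigma - λI) = λ² - trace · λ + det = 0.
  trace = 16 + 15 = 31, det = 16·15 - (1)² = 239.
Step 2 — discriminant:
  Δ = trace² - 4·det = 961 - 956 = 5.
Step 3 — eigenvalues:
  λ = (trace ± √Δ)/2 = (31 ± 2.2361)/2,
  λ_1 = 16.618,  λ_2 = 14.382.

Step 4 — unit eigenvector for λ_1: solve (Sigma - λ_1 I)v = 0. First row:
  (16 - 16.618)·v_x + (1)·v_y = 0, i.e. (-0.618)·v_x + (1)·v_y = 0,
  so v ∝ (b, λ_1 - a) = (1, 0.618) = u.
  ||u|| = √((1)² + (0.618)²) = √(1.382) ≈ 1.1756,
  v_1 = u/||u|| ≈ (0.8507, 0.5257) (||v_1|| = 1).

λ_1 = 16.618,  λ_2 = 14.382;  v_1 ≈ (0.8507, 0.5257)


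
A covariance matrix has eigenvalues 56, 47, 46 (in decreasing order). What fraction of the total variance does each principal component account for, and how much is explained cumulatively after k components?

Step 1 — total variance = trace(Sigma) = Σ λ_i = 56 + 47 + 46 = 149.

Step 2 — fraction explained by component i = λ_i / Σ λ:
  PC1: 56/149 = 0.3758
  PC2: 47/149 = 0.3154
  PC3: 46/149 = 0.3087

Step 3 — cumulative fraction after k components = (λ_1 + ... + λ_k) / Σ λ:
  k = 1: 56/149 = 0.3758
  k = 2: (56 + 47)/149 = 103/149 = 0.6913
  k = 3: (56 + 47 + 46)/149 = 149/149 = 1

Summary (fraction, with percent):

explained: PC1 0.3758 (37.58%), PC2 0.3154 (31.54%), PC3 0.3087 (30.87%);  cumulative: 0.3758, 0.6913, 1


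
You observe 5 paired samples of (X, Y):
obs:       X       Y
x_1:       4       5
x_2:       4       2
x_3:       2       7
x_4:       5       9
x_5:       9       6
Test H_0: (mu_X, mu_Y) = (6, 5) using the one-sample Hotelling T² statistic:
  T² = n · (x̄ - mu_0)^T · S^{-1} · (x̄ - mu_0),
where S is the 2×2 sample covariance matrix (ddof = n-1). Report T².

Step 1 — sample mean vector:
  mean(X) = (4 + 4 + 2 + 5 + 9) / 5 = 24/5 = 4.8
  mean(Y) = (5 + 2 + 7 + 9 + 6) / 5 = 29/5 = 5.8
  x̄ = (4.8, 5.8),  deviation x̄ - mu_0 = (4.8, 5.8) - (6, 5) = (-1.2, 0.8).

Step 2 — sample covariance matrix, S[i,j] = (1/(n-1)) · Σ_k (x_{k,i} - mean_i) · (x_{k,j} - mean_j), divisor n-1 = 4:
  S[X,X] = ((-0.8)·(-0.8) + (-0.8)·(-0.8) + (-2.8)·(-2.8) + (0.2)·(0.2) + (4.2)·(4.2)) / 4 = 26.8/4 = 6.7
  S[X,Y] = ((-0.8)·(-0.8) + (-0.8)·(-3.8) + (-2.8)·(1.2) + (0.2)·(3.2) + (4.2)·(0.2)) / 4 = 1.8/4 = 0.45
  S[Y,Y] = ((-0.8)·(-0.8) + (-3.8)·(-3.8) + (1.2)·(1.2) + (3.2)·(3.2) + (0.2)·(0.2)) / 4 = 26.8/4 = 6.7
  S = [[6.7, 0.45],
 [0.45, 6.7]].

Step 3 — invert S. det(S) = 6.7·6.7 - (0.45)² = 44.6875.
  S^{-1} = (1/det) · [[d, -b], [-b, a]] = [[0.1499, -0.0101],
 [-0.0101, 0.1499]].

Step 4 — quadratic form (x̄ - mu_0)^T · S^{-1} · (x̄ - mu_0):
  S^{-1} · (x̄ - mu_0) = (-0.188, 0.132),
  (x̄ - mu_0)^T · [...] = (-1.2)·(-0.188) + (0.8)·(0.132) = 0.3312.

Step 5 — scale by n: T² = 5 · 0.3312 = 1.6559.

T² ≈ 1.6559


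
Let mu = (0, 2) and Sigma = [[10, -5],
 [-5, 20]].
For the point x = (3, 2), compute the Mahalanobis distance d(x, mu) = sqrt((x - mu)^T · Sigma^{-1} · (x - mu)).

Step 1 — centre the observation: (x - mu) = (3, 0).

Step 2 — invert Sigma. det(Sigma) = 10·20 - (-5)² = 175.
  Sigma^{-1} = (1/det) · [[d, -b], [-b, a]] = [[0.1143, 0.0286],
 [0.0286, 0.0571]].

Step 3 — form the quadratic (x - mu)^T · Sigma^{-1} · (x - mu):
  Sigma^{-1} · (x - mu) = (0.3429, 0.0857).
  (x - mu)^T · [Sigma^{-1} · (x - mu)] = (3)·(0.3429) + (0)·(0.0857) = 1.0286.

Step 4 — take square root: d = √(1.0286) ≈ 1.0142.

d(x, mu) = √(1.0286) ≈ 1.0142


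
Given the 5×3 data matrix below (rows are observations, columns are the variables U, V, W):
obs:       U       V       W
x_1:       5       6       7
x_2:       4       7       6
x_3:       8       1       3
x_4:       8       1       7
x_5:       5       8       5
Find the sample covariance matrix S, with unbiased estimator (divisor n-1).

Step 1 — column means:
  mean(U) = (5 + 4 + 8 + 8 + 5) / 5 = 30/5 = 6
  mean(V) = (6 + 7 + 1 + 1 + 8) / 5 = 23/5 = 4.6
  mean(W) = (7 + 6 + 3 + 7 + 5) / 5 = 28/5 = 5.6

Step 2 — sample covariance S[i,j] = (1/(n-1)) · Σ_k (x_{k,i} - mean_i) · (x_{k,j} - mean_j), with n-1 = 4.
  S[U,U] = ((-1)·(-1) + (-2)·(-2) + (2)·(2) + (2)·(2) + (-1)·(-1)) / 4 = 14/4 = 3.5
  S[U,V] = ((-1)·(1.4) + (-2)·(2.4) + (2)·(-3.6) + (2)·(-3.6) + (-1)·(3.4)) / 4 = -24/4 = -6
  S[U,W] = ((-1)·(1.4) + (-2)·(0.4) + (2)·(-2.6) + (2)·(1.4) + (-1)·(-0.6)) / 4 = -4/4 = -1
  S[V,V] = ((1.4)·(1.4) + (2.4)·(2.4) + (-3.6)·(-3.6) + (-3.6)·(-3.6) + (3.4)·(3.4)) / 4 = 45.2/4 = 11.3
  S[V,W] = ((1.4)·(1.4) + (2.4)·(0.4) + (-3.6)·(-2.6) + (-3.6)·(1.4) + (3.4)·(-0.6)) / 4 = 5.2/4 = 1.3
  S[W,W] = ((1.4)·(1.4) + (0.4)·(0.4) + (-2.6)·(-2.6) + (1.4)·(1.4) + (-0.6)·(-0.6)) / 4 = 11.2/4 = 2.8

S is symmetric (S[j,i] = S[i,j]). Assembling:

S = [[3.5, -6, -1],
 [-6, 11.3, 1.3],
 [-1, 1.3, 2.8]]


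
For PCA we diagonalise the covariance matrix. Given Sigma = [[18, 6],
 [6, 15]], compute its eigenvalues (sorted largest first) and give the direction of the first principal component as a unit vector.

Step 1 — characteristic polynomial of 2×2 Sigma:
  det(Sigma - λI) = λ² - trace · λ + det = 0.
  trace = 18 + 15 = 33, det = 18·15 - (6)² = 234.
Step 2 — discriminant:
  Δ = trace² - 4·det = 1089 - 936 = 153.
Step 3 — eigenvalues:
  λ = (trace ± √Δ)/2 = (33 ± 12.3693)/2,
  λ_1 = 22.6847,  λ_2 = 10.3153.

Step 4 — unit eigenvector for λ_1: solve (Sigma - λ_1 I)v = 0. First row:
  (18 - 22.6847)·v_x + (6)·v_y = 0, i.e. (-4.6847)·v_x + (6)·v_y = 0,
  so v ∝ (b, λ_1 - a) = (6, 4.6847) = u.
  ||u|| = √((6)² + (4.6847)²) = √(57.946) ≈ 7.6122,
  v_1 = u/||u|| ≈ (0.7882, 0.6154) (||v_1|| = 1).

λ_1 = 22.6847,  λ_2 = 10.3153;  v_1 ≈ (0.7882, 0.6154)


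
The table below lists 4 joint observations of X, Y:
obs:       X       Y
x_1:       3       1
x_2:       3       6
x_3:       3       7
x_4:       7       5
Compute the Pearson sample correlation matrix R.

Step 1 — column means:
  mean(X) = (3 + 3 + 3 + 7) / 4 = 16/4 = 4
  mean(Y) = (1 + 6 + 7 + 5) / 4 = 19/4 = 4.75

Step 2 — sample variances and covariances s[i,j] = (1/(n-1)) · Σ_k (x_{k,i} - mean_i) · (x_{k,j} - mean_j), with n-1 = 3:
  s[X,X] = ((-1)·(-1) + (-1)·(-1) + (-1)·(-1) + (3)·(3)) / 3 = 12/3 = 4
  s[X,Y] = ((-1)·(-3.75) + (-1)·(1.25) + (-1)·(2.25) + (3)·(0.25)) / 3 = 1/3 = 0.3333
  s[Y,Y] = ((-3.75)·(-3.75) + (1.25)·(1.25) + (2.25)·(2.25) + (0.25)·(0.25)) / 3 = 20.75/3 = 6.9167
  Sample standard deviations s_i = √(s[i,i]):
  s(X) = √(4) = 2
  s(Y) = √(6.9167) = 2.63

Step 3 — r_{ij} = s_{ij} / (s_i · s_j):
  r[X,X] = 1 (diagonal).
  r[X,Y] = 0.3333 / (2 · 2.63) = 0.3333 / 5.2599 = 0.0634
  r[Y,Y] = 1 (diagonal).

R is symmetric with unit diagonal. Assembling:

R = [[1, 0.0634],
 [0.0634, 1]]


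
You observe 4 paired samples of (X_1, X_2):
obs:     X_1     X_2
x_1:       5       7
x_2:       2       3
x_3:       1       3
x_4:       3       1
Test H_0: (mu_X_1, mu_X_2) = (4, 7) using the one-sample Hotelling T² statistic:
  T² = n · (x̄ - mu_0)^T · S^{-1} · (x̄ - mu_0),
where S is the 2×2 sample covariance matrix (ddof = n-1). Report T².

Step 1 — sample mean vector:
  mean(X_1) = (5 + 2 + 1 + 3) / 4 = 11/4 = 2.75
  mean(X_2) = (7 + 3 + 3 + 1) / 4 = 14/4 = 3.5
  x̄ = (2.75, 3.5),  deviation x̄ - mu_0 = (2.75, 3.5) - (4, 7) = (-1.25, -3.5).

Step 2 — sample covariance matrix, S[i,j] = (1/(n-1)) · Σ_k (x_{k,i} - mean_i) · (x_{k,j} - mean_j), divisor n-1 = 3:
  S[X_1,X_1] = ((2.25)·(2.25) + (-0.75)·(-0.75) + (-1.75)·(-1.75) + (0.25)·(0.25)) / 3 = 8.75/3 = 2.9167
  S[X_1,X_2] = ((2.25)·(3.5) + (-0.75)·(-0.5) + (-1.75)·(-0.5) + (0.25)·(-2.5)) / 3 = 8.5/3 = 2.8333
  S[X_2,X_2] = ((3.5)·(3.5) + (-0.5)·(-0.5) + (-0.5)·(-0.5) + (-2.5)·(-2.5)) / 3 = 19/3 = 6.3333
  S = [[2.9167, 2.8333],
 [2.8333, 6.3333]].

Step 3 — invert S. det(S) = 2.9167·6.3333 - (2.8333)² = 10.4444.
  S^{-1} = (1/det) · [[d, -b], [-b, a]] = [[0.6064, -0.2713],
 [-0.2713, 0.2793]].

Step 4 — quadratic form (x̄ - mu_0)^T · S^{-1} · (x̄ - mu_0):
  S^{-1} · (x̄ - mu_0) = (0.1915, -0.6383),
  (x̄ - mu_0)^T · [...] = (-1.25)·(0.1915) + (-3.5)·(-0.6383) = 1.9947.

Step 5 — scale by n: T² = 4 · 1.9947 = 7.9787.

T² ≈ 7.9787


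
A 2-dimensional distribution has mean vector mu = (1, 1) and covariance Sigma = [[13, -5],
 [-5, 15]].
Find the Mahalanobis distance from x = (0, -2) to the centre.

Step 1 — centre the observation: (x - mu) = (-1, -3).

Step 2 — invert Sigma. det(Sigma) = 13·15 - (-5)² = 170.
  Sigma^{-1} = (1/det) · [[d, -b], [-b, a]] = [[0.0882, 0.0294],
 [0.0294, 0.0765]].

Step 3 — form the quadratic (x - mu)^T · Sigma^{-1} · (x - mu):
  Sigma^{-1} · (x - mu) = (-0.1765, -0.2588).
  (x - mu)^T · [Sigma^{-1} · (x - mu)] = (-1)·(-0.1765) + (-3)·(-0.2588) = 0.9529.

Step 4 — take square root: d = √(0.9529) ≈ 0.9762.

d(x, mu) = √(0.9529) ≈ 0.9762


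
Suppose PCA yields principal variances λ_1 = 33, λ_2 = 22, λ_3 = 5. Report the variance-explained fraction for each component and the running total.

Step 1 — total variance = trace(Sigma) = Σ λ_i = 33 + 22 + 5 = 60.

Step 2 — fraction explained by component i = λ_i / Σ λ:
  PC1: 33/60 = 0.55
  PC2: 22/60 = 0.3667
  PC3: 5/60 = 0.0833

Step 3 — cumulative fraction after k components = (λ_1 + ... + λ_k) / Σ λ:
  k = 1: 33/60 = 0.55
  k = 2: (33 + 22)/60 = 55/60 = 0.9167
  k = 3: (33 + 22 + 5)/60 = 60/60 = 1

Summary (fraction, with percent):

explained: PC1 0.55 (55%), PC2 0.3667 (36.67%), PC3 0.0833 (8.33%);  cumulative: 0.55, 0.9167, 1


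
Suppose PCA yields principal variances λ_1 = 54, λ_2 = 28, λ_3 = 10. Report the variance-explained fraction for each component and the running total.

Step 1 — total variance = trace(Sigma) = Σ λ_i = 54 + 28 + 10 = 92.

Step 2 — fraction explained by component i = λ_i / Σ λ:
  PC1: 54/92 = 0.587
  PC2: 28/92 = 0.3043
  PC3: 10/92 = 0.1087

Step 3 — cumulative fraction after k components = (λ_1 + ... + λ_k) / Σ λ:
  k = 1: 54/92 = 0.587
  k = 2: (54 + 28)/92 = 82/92 = 0.8913
  k = 3: (54 + 28 + 10)/92 = 92/92 = 1

Summary (fraction, with percent):

explained: PC1 0.587 (58.7%), PC2 0.3043 (30.43%), PC3 0.1087 (10.87%);  cumulative: 0.587, 0.8913, 1


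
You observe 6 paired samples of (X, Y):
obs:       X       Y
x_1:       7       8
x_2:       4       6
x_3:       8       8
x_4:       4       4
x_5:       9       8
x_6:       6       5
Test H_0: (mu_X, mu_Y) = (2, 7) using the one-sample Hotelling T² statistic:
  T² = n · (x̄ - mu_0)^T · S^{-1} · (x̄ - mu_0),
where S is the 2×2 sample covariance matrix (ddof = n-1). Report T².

Step 1 — sample mean vector:
  mean(X) = (7 + 4 + 8 + 4 + 9 + 6) / 6 = 38/6 = 6.3333
  mean(Y) = (8 + 6 + 8 + 4 + 8 + 5) / 6 = 39/6 = 6.5
  x̄ = (6.3333, 6.5),  deviation x̄ - mu_0 = (6.3333, 6.5) - (2, 7) = (4.3333, -0.5).

Step 2 — sample covariance matrix, S[i,j] = (1/(n-1)) · Σ_k (x_{k,i} - mean_i) · (x_{k,j} - mean_j), divisor n-1 = 5:
  S[X,X] = ((0.6667)·(0.6667) + (-2.3333)·(-2.3333) + (1.6667)·(1.6667) + (-2.3333)·(-2.3333) + (2.6667)·(2.6667) + (-0.3333)·(-0.3333)) / 5 = 21.3333/5 = 4.2667
  S[X,Y] = ((0.6667)·(1.5) + (-2.3333)·(-0.5) + (1.6667)·(1.5) + (-2.3333)·(-2.5) + (2.6667)·(1.5) + (-0.3333)·(-1.5)) / 5 = 15/5 = 3
  S[Y,Y] = ((1.5)·(1.5) + (-0.5)·(-0.5) + (1.5)·(1.5) + (-2.5)·(-2.5) + (1.5)·(1.5) + (-1.5)·(-1.5)) / 5 = 15.5/5 = 3.1
  S = [[4.2667, 3],
 [3, 3.1]].

Step 3 — invert S. det(S) = 4.2667·3.1 - (3)² = 4.2267.
  S^{-1} = (1/det) · [[d, -b], [-b, a]] = [[0.7334, -0.7098],
 [-0.7098, 1.0095]].

Step 4 — quadratic form (x̄ - mu_0)^T · S^{-1} · (x̄ - mu_0):
  S^{-1} · (x̄ - mu_0) = (3.5331, -3.5804),
  (x̄ - mu_0)^T · [...] = (4.3333)·(3.5331) + (-0.5)·(-3.5804) = 17.1004.

Step 5 — scale by n: T² = 6 · 17.1004 = 102.6025.

T² ≈ 102.6025


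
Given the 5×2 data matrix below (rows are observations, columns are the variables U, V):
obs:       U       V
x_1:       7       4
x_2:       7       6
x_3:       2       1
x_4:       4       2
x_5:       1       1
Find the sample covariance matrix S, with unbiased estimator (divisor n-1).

Step 1 — column means:
  mean(U) = (7 + 7 + 2 + 4 + 1) / 5 = 21/5 = 4.2
  mean(V) = (4 + 6 + 1 + 2 + 1) / 5 = 14/5 = 2.8

Step 2 — sample covariance S[i,j] = (1/(n-1)) · Σ_k (x_{k,i} - mean_i) · (x_{k,j} - mean_j), with n-1 = 4.
  S[U,U] = ((2.8)·(2.8) + (2.8)·(2.8) + (-2.2)·(-2.2) + (-0.2)·(-0.2) + (-3.2)·(-3.2)) / 4 = 30.8/4 = 7.7
  S[U,V] = ((2.8)·(1.2) + (2.8)·(3.2) + (-2.2)·(-1.8) + (-0.2)·(-0.8) + (-3.2)·(-1.8)) / 4 = 22.2/4 = 5.55
  S[V,V] = ((1.2)·(1.2) + (3.2)·(3.2) + (-1.8)·(-1.8) + (-0.8)·(-0.8) + (-1.8)·(-1.8)) / 4 = 18.8/4 = 4.7

S is symmetric (S[j,i] = S[i,j]). Assembling:

S = [[7.7, 5.55],
 [5.55, 4.7]]


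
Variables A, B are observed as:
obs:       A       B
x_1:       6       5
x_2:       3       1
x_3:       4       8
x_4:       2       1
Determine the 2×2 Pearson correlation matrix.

Step 1 — column means:
  mean(A) = (6 + 3 + 4 + 2) / 4 = 15/4 = 3.75
  mean(B) = (5 + 1 + 8 + 1) / 4 = 15/4 = 3.75

Step 2 — sample variances and covariances s[i,j] = (1/(n-1)) · Σ_k (x_{k,i} - mean_i) · (x_{k,j} - mean_j), with n-1 = 3:
  s[A,A] = ((2.25)·(2.25) + (-0.75)·(-0.75) + (0.25)·(0.25) + (-1.75)·(-1.75)) / 3 = 8.75/3 = 2.9167
  s[A,B] = ((2.25)·(1.25) + (-0.75)·(-2.75) + (0.25)·(4.25) + (-1.75)·(-2.75)) / 3 = 10.75/3 = 3.5833
  s[B,B] = ((1.25)·(1.25) + (-2.75)·(-2.75) + (4.25)·(4.25) + (-2.75)·(-2.75)) / 3 = 34.75/3 = 11.5833
  Sample standard deviations s_i = √(s[i,i]):
  s(A) = √(2.9167) = 1.7078
  s(B) = √(11.5833) = 3.4034

Step 3 — r_{ij} = s_{ij} / (s_i · s_j):
  r[A,A] = 1 (diagonal).
  r[A,B] = 3.5833 / (1.7078 · 3.4034) = 3.5833 / 5.8125 = 0.6165
  r[B,B] = 1 (diagonal).

R is symmetric with unit diagonal. Assembling:

R = [[1, 0.6165],
 [0.6165, 1]]


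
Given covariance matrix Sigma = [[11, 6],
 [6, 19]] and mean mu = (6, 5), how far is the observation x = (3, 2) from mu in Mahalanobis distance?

Step 1 — centre the observation: (x - mu) = (-3, -3).

Step 2 — invert Sigma. det(Sigma) = 11·19 - (6)² = 173.
  Sigma^{-1} = (1/det) · [[d, -b], [-b, a]] = [[0.1098, -0.0347],
 [-0.0347, 0.0636]].

Step 3 — form the quadratic (x - mu)^T · Sigma^{-1} · (x - mu):
  Sigma^{-1} · (x - mu) = (-0.2254, -0.0867).
  (x - mu)^T · [Sigma^{-1} · (x - mu)] = (-3)·(-0.2254) + (-3)·(-0.0867) = 0.9364.

Step 4 — take square root: d = √(0.9364) ≈ 0.9677.

d(x, mu) = √(0.9364) ≈ 0.9677


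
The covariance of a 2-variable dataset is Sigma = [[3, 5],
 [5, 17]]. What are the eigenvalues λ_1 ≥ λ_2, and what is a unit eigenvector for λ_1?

Step 1 — characteristic polynomial of 2×2 Sigma:
  det(Sigma - λI) = λ² - trace · λ + det = 0.
  trace = 3 + 17 = 20, det = 3·17 - (5)² = 26.
Step 2 — discriminant:
  Δ = trace² - 4·det = 400 - 104 = 296.
Step 3 — eigenvalues:
  λ = (trace ± √Δ)/2 = (20 ± 17.2047)/2,
  λ_1 = 18.6023,  λ_2 = 1.3977.

Step 4 — unit eigenvector for λ_1: solve (Sigma - λ_1 I)v = 0. First row:
  (3 - 18.6023)·v_x + (5)·v_y = 0, i.e. (-15.6023)·v_x + (5)·v_y = 0,
  so v ∝ (b, λ_1 - a) = (5, 15.6023) = u.
  ||u|| = √((5)² + (15.6023)²) = √(268.4326) ≈ 16.3839,
  v_1 = u/||u|| ≈ (0.3052, 0.9523) (||v_1|| = 1).

λ_1 = 18.6023,  λ_2 = 1.3977;  v_1 ≈ (0.3052, 0.9523)


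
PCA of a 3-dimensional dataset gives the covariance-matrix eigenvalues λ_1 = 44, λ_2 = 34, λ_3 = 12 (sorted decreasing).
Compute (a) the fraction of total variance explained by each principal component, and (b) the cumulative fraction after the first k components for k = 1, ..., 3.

Step 1 — total variance = trace(Sigma) = Σ λ_i = 44 + 34 + 12 = 90.

Step 2 — fraction explained by component i = λ_i / Σ λ:
  PC1: 44/90 = 0.4889
  PC2: 34/90 = 0.3778
  PC3: 12/90 = 0.1333

Step 3 — cumulative fraction after k components = (λ_1 + ... + λ_k) / Σ λ:
  k = 1: 44/90 = 0.4889
  k = 2: (44 + 34)/90 = 78/90 = 0.8667
  k = 3: (44 + 34 + 12)/90 = 90/90 = 1

Summary (fraction, with percent):

explained: PC1 0.4889 (48.89%), PC2 0.3778 (37.78%), PC3 0.1333 (13.33%);  cumulative: 0.4889, 0.8667, 1


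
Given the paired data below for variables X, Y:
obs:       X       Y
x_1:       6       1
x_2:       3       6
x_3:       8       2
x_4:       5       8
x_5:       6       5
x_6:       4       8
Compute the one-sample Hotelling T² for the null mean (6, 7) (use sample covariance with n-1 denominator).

Step 1 — sample mean vector:
  mean(X) = (6 + 3 + 8 + 5 + 6 + 4) / 6 = 32/6 = 5.3333
  mean(Y) = (1 + 6 + 2 + 8 + 5 + 8) / 6 = 30/6 = 5
  x̄ = (5.3333, 5),  deviation x̄ - mu_0 = (5.3333, 5) - (6, 7) = (-0.6667, -2).

Step 2 — sample covariance matrix, S[i,j] = (1/(n-1)) · Σ_k (x_{k,i} - mean_i) · (x_{k,j} - mean_j), divisor n-1 = 5:
  S[X,X] = ((0.6667)·(0.6667) + (-2.3333)·(-2.3333) + (2.6667)·(2.6667) + (-0.3333)·(-0.3333) + (0.6667)·(0.6667) + (-1.3333)·(-1.3333)) / 5 = 15.3333/5 = 3.0667
  S[X,Y] = ((0.6667)·(-4) + (-2.3333)·(1) + (2.6667)·(-3) + (-0.3333)·(3) + (0.6667)·(0) + (-1.3333)·(3)) / 5 = -18/5 = -3.6
  S[Y,Y] = ((-4)·(-4) + (1)·(1) + (-3)·(-3) + (3)·(3) + (0)·(0) + (3)·(3)) / 5 = 44/5 = 8.8
  S = [[3.0667, -3.6],
 [-3.6, 8.8]].

Step 3 — invert S. det(S) = 3.0667·8.8 - (-3.6)² = 14.0267.
  S^{-1} = (1/det) · [[d, -b], [-b, a]] = [[0.6274, 0.2567],
 [0.2567, 0.2186]].

Step 4 — quadratic form (x̄ - mu_0)^T · S^{-1} · (x̄ - mu_0):
  S^{-1} · (x̄ - mu_0) = (-0.9316, -0.6084),
  (x̄ - mu_0)^T · [...] = (-0.6667)·(-0.9316) + (-2)·(-0.6084) = 1.8378.

Step 5 — scale by n: T² = 6 · 1.8378 = 11.0266.

T² ≈ 11.0266


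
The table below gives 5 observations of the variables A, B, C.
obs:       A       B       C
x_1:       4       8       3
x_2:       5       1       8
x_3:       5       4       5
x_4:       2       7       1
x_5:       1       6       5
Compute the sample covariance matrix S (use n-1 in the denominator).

Step 1 — column means:
  mean(A) = (4 + 5 + 5 + 2 + 1) / 5 = 17/5 = 3.4
  mean(B) = (8 + 1 + 4 + 7 + 6) / 5 = 26/5 = 5.2
  mean(C) = (3 + 8 + 5 + 1 + 5) / 5 = 22/5 = 4.4

Step 2 — sample covariance S[i,j] = (1/(n-1)) · Σ_k (x_{k,i} - mean_i) · (x_{k,j} - mean_j), with n-1 = 4.
  S[A,A] = ((0.6)·(0.6) + (1.6)·(1.6) + (1.6)·(1.6) + (-1.4)·(-1.4) + (-2.4)·(-2.4)) / 4 = 13.2/4 = 3.3
  S[A,B] = ((0.6)·(2.8) + (1.6)·(-4.2) + (1.6)·(-1.2) + (-1.4)·(1.8) + (-2.4)·(0.8)) / 4 = -11.4/4 = -2.85
  S[A,C] = ((0.6)·(-1.4) + (1.6)·(3.6) + (1.6)·(0.6) + (-1.4)·(-3.4) + (-2.4)·(0.6)) / 4 = 9.2/4 = 2.3
  S[B,B] = ((2.8)·(2.8) + (-4.2)·(-4.2) + (-1.2)·(-1.2) + (1.8)·(1.8) + (0.8)·(0.8)) / 4 = 30.8/4 = 7.7
  S[B,C] = ((2.8)·(-1.4) + (-4.2)·(3.6) + (-1.2)·(0.6) + (1.8)·(-3.4) + (0.8)·(0.6)) / 4 = -25.4/4 = -6.35
  S[C,C] = ((-1.4)·(-1.4) + (3.6)·(3.6) + (0.6)·(0.6) + (-3.4)·(-3.4) + (0.6)·(0.6)) / 4 = 27.2/4 = 6.8

S is symmetric (S[j,i] = S[i,j]). Assembling:

S = [[3.3, -2.85, 2.3],
 [-2.85, 7.7, -6.35],
 [2.3, -6.35, 6.8]]


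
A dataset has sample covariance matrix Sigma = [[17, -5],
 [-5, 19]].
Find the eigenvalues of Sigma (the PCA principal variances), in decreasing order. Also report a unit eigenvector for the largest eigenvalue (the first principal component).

Step 1 — characteristic polynomial of 2×2 Sigma:
  det(Sigma - λI) = λ² - trace · λ + det = 0.
  trace = 17 + 19 = 36, det = 17·19 - (-5)² = 298.
Step 2 — discriminant:
  Δ = trace² - 4·det = 1296 - 1192 = 104.
Step 3 — eigenvalues:
  λ = (trace ± √Δ)/2 = (36 ± 10.198)/2,
  λ_1 = 23.099,  λ_2 = 12.901.

Step 4 — unit eigenvector for λ_1: solve (Sigma - λ_1 I)v = 0. First row:
  (17 - 23.099)·v_x + (-5)·v_y = 0, i.e. (-6.099)·v_x + (-5)·v_y = 0,
  so v ∝ (b, λ_1 - a) = (-5, 6.099); multiply by -1 so the first entry is positive: u = (5, -6.099).
  ||u|| = √((5)² + (-6.099)²) = √(62.198) ≈ 7.8866,
  v_1 = u/||u|| ≈ (0.634, -0.7733) (||v_1|| = 1).

λ_1 = 23.099,  λ_2 = 12.901;  v_1 ≈ (0.634, -0.7733)


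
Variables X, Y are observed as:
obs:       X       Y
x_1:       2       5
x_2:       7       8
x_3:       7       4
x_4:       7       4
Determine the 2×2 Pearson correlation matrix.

Step 1 — column means:
  mean(X) = (2 + 7 + 7 + 7) / 4 = 23/4 = 5.75
  mean(Y) = (5 + 8 + 4 + 4) / 4 = 21/4 = 5.25

Step 2 — sample variances and covariances s[i,j] = (1/(n-1)) · Σ_k (x_{k,i} - mean_i) · (x_{k,j} - mean_j), with n-1 = 3:
  s[X,X] = ((-3.75)·(-3.75) + (1.25)·(1.25) + (1.25)·(1.25) + (1.25)·(1.25)) / 3 = 18.75/3 = 6.25
  s[X,Y] = ((-3.75)·(-0.25) + (1.25)·(2.75) + (1.25)·(-1.25) + (1.25)·(-1.25)) / 3 = 1.25/3 = 0.4167
  s[Y,Y] = ((-0.25)·(-0.25) + (2.75)·(2.75) + (-1.25)·(-1.25) + (-1.25)·(-1.25)) / 3 = 10.75/3 = 3.5833
  Sample standard deviations s_i = √(s[i,i]):
  s(X) = √(6.25) = 2.5
  s(Y) = √(3.5833) = 1.893

Step 3 — r_{ij} = s_{ij} / (s_i · s_j):
  r[X,X] = 1 (diagonal).
  r[X,Y] = 0.4167 / (2.5 · 1.893) = 0.4167 / 4.7324 = 0.088
  r[Y,Y] = 1 (diagonal).

R is symmetric with unit diagonal. Assembling:

R = [[1, 0.088],
 [0.088, 1]]


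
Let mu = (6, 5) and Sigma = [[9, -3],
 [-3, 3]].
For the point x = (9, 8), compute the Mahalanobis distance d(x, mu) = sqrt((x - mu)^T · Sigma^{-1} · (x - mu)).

Step 1 — centre the observation: (x - mu) = (3, 3).

Step 2 — invert Sigma. det(Sigma) = 9·3 - (-3)² = 18.
  Sigma^{-1} = (1/det) · [[d, -b], [-b, a]] = [[0.1667, 0.1667],
 [0.1667, 0.5]].

Step 3 — form the quadratic (x - mu)^T · Sigma^{-1} · (x - mu):
  Sigma^{-1} · (x - mu) = (1, 2).
  (x - mu)^T · [Sigma^{-1} · (x - mu)] = (3)·(1) + (3)·(2) = 9.

Step 4 — take square root: d = √(9) ≈ 3.

d(x, mu) = √(9) ≈ 3


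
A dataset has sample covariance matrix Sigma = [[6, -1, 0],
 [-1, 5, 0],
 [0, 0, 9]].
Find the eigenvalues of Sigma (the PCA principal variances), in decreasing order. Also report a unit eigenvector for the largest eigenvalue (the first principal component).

Step 1 — characteristic polynomial p(λ) = det(λI - Sigma) = λ³ - tr·λ² + c_1·λ - det, where tr = trace, c_1 = sum of the principal 2×2 minors, det = det(Sigma):
  tr = 6 + 5 + 9 = 20,
  c_1 = (6·5 - (-1)²) + (6·9 - (0)²) + (5·9 - (0)²) = 29 + 54 + 45 = 128,
  det = 6·(5·9 - (0)²) - (-1)·((-1)·9 - (0)·(0)) + (0)·((-1)·(0) - 5·(0)) = 6·(45) - (-1)·(-9) + (0)·(0) = 261.
  So p(λ) = λ³ - 20λ² + 128λ - 261.
Step 2 — look for an integer root (rational root theorem: any rational root is an integer divisor of 261). Testing λ = 9:
  p(9) = 729 - 1620 + 1152 - 261 = 0  ✓
  Dividing out (λ - 9): p(λ) = (λ - 9)(λ² - 11λ + 29).
Step 3 — remaining eigenvalues from the quadratic λ² - 11λ + 29 = 0:
  Δ = 11² - 4·29 = 121 - 116 = 5,  λ = (11 ± √5)/2 = (11 ± 2.2361)/2 ≈ 6.618 or 4.382.
  Sorted: λ_1 = 9,  λ_2 = 6.618,  λ_3 = 4.382  (check: sum = 20 = tr ✓).

Step 4 — unit eigenvector for λ_1 = 9: v spans the null space of (Sigma - λ_1 I), whose rows are
  r_1 = (-3, -1, 0),  r_2 = (-1, -4, 0),  r_3 = (0, 0, 0).
  v is orthogonal to every row, so take v ∝ r_1 × r_2 = ((-1)·(0) - (0)·(-4), (0)·(-1) - (-3)·(0), (-3)·(-4) - (-1)·(-1)) = (0, 0, 11).
  Rescale (divide by 11): u = (0, 0, 1).
  ||u|| = √((0)² + (0)² + (1)²) = √(1) = 1,  v_1 = u/||u|| ≈ (0, 0, 1) (||v_1|| = 1).

λ_1 = 9,  λ_2 = 6.618,  λ_3 = 4.382;  v_1 ≈ (0, 0, 1)


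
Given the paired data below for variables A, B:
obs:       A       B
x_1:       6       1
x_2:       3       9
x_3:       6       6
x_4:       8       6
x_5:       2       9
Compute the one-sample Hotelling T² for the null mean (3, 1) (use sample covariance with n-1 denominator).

Step 1 — sample mean vector:
  mean(A) = (6 + 3 + 6 + 8 + 2) / 5 = 25/5 = 5
  mean(B) = (1 + 9 + 6 + 6 + 9) / 5 = 31/5 = 6.2
  x̄ = (5, 6.2),  deviation x̄ - mu_0 = (5, 6.2) - (3, 1) = (2, 5.2).

Step 2 — sample covariance matrix, S[i,j] = (1/(n-1)) · Σ_k (x_{k,i} - mean_i) · (x_{k,j} - mean_j), divisor n-1 = 4:
  S[A,A] = ((1)·(1) + (-2)·(-2) + (1)·(1) + (3)·(3) + (-3)·(-3)) / 4 = 24/4 = 6
  S[A,B] = ((1)·(-5.2) + (-2)·(2.8) + (1)·(-0.2) + (3)·(-0.2) + (-3)·(2.8)) / 4 = -20/4 = -5
  S[B,B] = ((-5.2)·(-5.2) + (2.8)·(2.8) + (-0.2)·(-0.2) + (-0.2)·(-0.2) + (2.8)·(2.8)) / 4 = 42.8/4 = 10.7
  S = [[6, -5],
 [-5, 10.7]].

Step 3 — invert S. det(S) = 6·10.7 - (-5)² = 39.2.
  S^{-1} = (1/det) · [[d, -b], [-b, a]] = [[0.273, 0.1276],
 [0.1276, 0.1531]].

Step 4 — quadratic form (x̄ - mu_0)^T · S^{-1} · (x̄ - mu_0):
  S^{-1} · (x̄ - mu_0) = (1.2092, 1.051),
  (x̄ - mu_0)^T · [...] = (2)·(1.2092) + (5.2)·(1.051) = 7.8837.

Step 5 — scale by n: T² = 5 · 7.8837 = 39.4184.

T² ≈ 39.4184


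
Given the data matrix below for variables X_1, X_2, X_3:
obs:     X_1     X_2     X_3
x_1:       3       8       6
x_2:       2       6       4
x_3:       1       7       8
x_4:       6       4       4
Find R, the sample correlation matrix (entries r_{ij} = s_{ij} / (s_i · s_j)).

Step 1 — column means:
  mean(X_1) = (3 + 2 + 1 + 6) / 4 = 12/4 = 3
  mean(X_2) = (8 + 6 + 7 + 4) / 4 = 25/4 = 6.25
  mean(X_3) = (6 + 4 + 8 + 4) / 4 = 22/4 = 5.5

Step 2 — sample variances and covariances s[i,j] = (1/(n-1)) · Σ_k (x_{k,i} - mean_i) · (x_{k,j} - mean_j), with n-1 = 3:
  s[X_1,X_1] = ((0)·(0) + (-1)·(-1) + (-2)·(-2) + (3)·(3)) / 3 = 14/3 = 4.6667
  s[X_1,X_2] = ((0)·(1.75) + (-1)·(-0.25) + (-2)·(0.75) + (3)·(-2.25)) / 3 = -8/3 = -2.6667
  s[X_1,X_3] = ((0)·(0.5) + (-1)·(-1.5) + (-2)·(2.5) + (3)·(-1.5)) / 3 = -8/3 = -2.6667
  s[X_2,X_2] = ((1.75)·(1.75) + (-0.25)·(-0.25) + (0.75)·(0.75) + (-2.25)·(-2.25)) / 3 = 8.75/3 = 2.9167
  s[X_2,X_3] = ((1.75)·(0.5) + (-0.25)·(-1.5) + (0.75)·(2.5) + (-2.25)·(-1.5)) / 3 = 6.5/3 = 2.1667
  s[X_3,X_3] = ((0.5)·(0.5) + (-1.5)·(-1.5) + (2.5)·(2.5) + (-1.5)·(-1.5)) / 3 = 11/3 = 3.6667
  Sample standard deviations s_i = √(s[i,i]):
  s(X_1) = √(4.6667) = 2.1602
  s(X_2) = √(2.9167) = 1.7078
  s(X_3) = √(3.6667) = 1.9149

Step 3 — r_{ij} = s_{ij} / (s_i · s_j):
  r[X_1,X_1] = 1 (diagonal).
  r[X_1,X_2] = -2.6667 / (2.1602 · 1.7078) = -2.6667 / 3.6893 = -0.7228
  r[X_1,X_3] = -2.6667 / (2.1602 · 1.9149) = -2.6667 / 4.1366 = -0.6447
  r[X_2,X_2] = 1 (diagonal).
  r[X_2,X_3] = 2.1667 / (1.7078 · 1.9149) = 2.1667 / 3.2702 = 0.6625
  r[X_3,X_3] = 1 (diagonal).

R is symmetric with unit diagonal. Assembling:

R = [[1, -0.7228, -0.6447],
 [-0.7228, 1, 0.6625],
 [-0.6447, 0.6625, 1]]


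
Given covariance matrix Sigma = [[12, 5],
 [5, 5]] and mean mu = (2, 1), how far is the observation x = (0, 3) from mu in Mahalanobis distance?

Step 1 — centre the observation: (x - mu) = (-2, 2).

Step 2 — invert Sigma. det(Sigma) = 12·5 - (5)² = 35.
  Sigma^{-1} = (1/det) · [[d, -b], [-b, a]] = [[0.1429, -0.1429],
 [-0.1429, 0.3429]].

Step 3 — form the quadratic (x - mu)^T · Sigma^{-1} · (x - mu):
  Sigma^{-1} · (x - mu) = (-0.5714, 0.9714).
  (x - mu)^T · [Sigma^{-1} · (x - mu)] = (-2)·(-0.5714) + (2)·(0.9714) = 3.0857.

Step 4 — take square root: d = √(3.0857) ≈ 1.7566.

d(x, mu) = √(3.0857) ≈ 1.7566


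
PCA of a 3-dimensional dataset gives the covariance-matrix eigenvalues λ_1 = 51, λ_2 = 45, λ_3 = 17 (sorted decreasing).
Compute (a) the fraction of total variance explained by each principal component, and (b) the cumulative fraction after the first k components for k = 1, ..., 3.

Step 1 — total variance = trace(Sigma) = Σ λ_i = 51 + 45 + 17 = 113.

Step 2 — fraction explained by component i = λ_i / Σ λ:
  PC1: 51/113 = 0.4513
  PC2: 45/113 = 0.3982
  PC3: 17/113 = 0.1504

Step 3 — cumulative fraction after k components = (λ_1 + ... + λ_k) / Σ λ:
  k = 1: 51/113 = 0.4513
  k = 2: (51 + 45)/113 = 96/113 = 0.8496
  k = 3: (51 + 45 + 17)/113 = 113/113 = 1

Summary (fraction, with percent):

explained: PC1 0.4513 (45.13%), PC2 0.3982 (39.82%), PC3 0.1504 (15.04%);  cumulative: 0.4513, 0.8496, 1
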